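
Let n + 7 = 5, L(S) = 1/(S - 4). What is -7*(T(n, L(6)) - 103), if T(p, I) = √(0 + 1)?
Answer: 714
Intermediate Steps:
L(S) = 1/(-4 + S)
n = -2 (n = -7 + 5 = -2)
T(p, I) = 1 (T(p, I) = √1 = 1)
-7*(T(n, L(6)) - 103) = -7*(1 - 103) = -7*(-102) = 714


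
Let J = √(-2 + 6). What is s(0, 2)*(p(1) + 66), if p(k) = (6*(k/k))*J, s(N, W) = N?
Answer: 0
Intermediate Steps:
J = 2 (J = √4 = 2)
p(k) = 12 (p(k) = (6*(k/k))*2 = (6*1)*2 = 6*2 = 12)
s(0, 2)*(p(1) + 66) = 0*(12 + 66) = 0*78 = 0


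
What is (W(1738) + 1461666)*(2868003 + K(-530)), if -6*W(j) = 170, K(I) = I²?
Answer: 13807665700439/3 ≈ 4.6026e+12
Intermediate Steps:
W(j) = -85/3 (W(j) = -⅙*170 = -85/3)
(W(1738) + 1461666)*(2868003 + K(-530)) = (-85/3 + 1461666)*(2868003 + (-530)²) = 4384913*(2868003 + 280900)/3 = (4384913/3)*3148903 = 13807665700439/3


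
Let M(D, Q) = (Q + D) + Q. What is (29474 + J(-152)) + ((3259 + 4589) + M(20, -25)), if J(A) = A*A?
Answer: 60396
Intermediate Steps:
M(D, Q) = D + 2*Q (M(D, Q) = (D + Q) + Q = D + 2*Q)
J(A) = A²
(29474 + J(-152)) + ((3259 + 4589) + M(20, -25)) = (29474 + (-152)²) + ((3259 + 4589) + (20 + 2*(-25))) = (29474 + 23104) + (7848 + (20 - 50)) = 52578 + (7848 - 30) = 52578 + 7818 = 60396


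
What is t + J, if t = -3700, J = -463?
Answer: -4163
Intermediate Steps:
t + J = -3700 - 463 = -4163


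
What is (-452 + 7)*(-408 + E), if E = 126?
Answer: 125490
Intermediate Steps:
(-452 + 7)*(-408 + E) = (-452 + 7)*(-408 + 126) = -445*(-282) = 125490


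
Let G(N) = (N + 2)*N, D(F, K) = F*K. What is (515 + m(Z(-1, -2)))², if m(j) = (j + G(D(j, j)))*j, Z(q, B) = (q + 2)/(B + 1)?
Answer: 263169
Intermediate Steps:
Z(q, B) = (2 + q)/(1 + B)
G(N) = N*(2 + N) (G(N) = (2 + N)*N = N*(2 + N))
m(j) = j*(j + j²*(2 + j²)) (m(j) = (j + (j*j)*(2 + j*j))*j = (j + j²*(2 + j²))*j = j*(j + j²*(2 + j²)))
(515 + m(Z(-1, -2)))² = (515 + ((2 - 1)/(1 - 2))²*(1 + ((2 - 1)/(1 - 2))*(2 + ((2 - 1)/(1 - 2))²)))² = (515 + (1/(-1))²*(1 + (1/(-1))*(2 + (1/(-1))²)))² = (515 + (-1*1)²*(1 + (-1*1)*(2 + (-1*1)²)))² = (515 + (-1)²*(1 - (2 + (-1)²)))² = (515 + 1*(1 - (2 + 1)))² = (515 + 1*(1 - 1*3))² = (515 + 1*(1 - 3))² = (515 + 1*(-2))² = (515 - 2)² = 513² = 263169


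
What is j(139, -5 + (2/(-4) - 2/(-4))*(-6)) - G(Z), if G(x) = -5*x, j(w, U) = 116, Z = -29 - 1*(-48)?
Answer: 211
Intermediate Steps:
Z = 19 (Z = -29 + 48 = 19)
j(139, -5 + (2/(-4) - 2/(-4))*(-6)) - G(Z) = 116 - (-5)*19 = 116 - 1*(-95) = 116 + 95 = 211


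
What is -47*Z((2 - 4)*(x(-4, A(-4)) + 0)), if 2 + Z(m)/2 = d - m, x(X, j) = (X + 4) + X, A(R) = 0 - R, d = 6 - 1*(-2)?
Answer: 188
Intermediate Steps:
d = 8 (d = 6 + 2 = 8)
A(R) = -R
x(X, j) = 4 + 2*X (x(X, j) = (4 + X) + X = 4 + 2*X)
Z(m) = 12 - 2*m (Z(m) = -4 + 2*(8 - m) = -4 + (16 - 2*m) = 12 - 2*m)
-47*Z((2 - 4)*(x(-4, A(-4)) + 0)) = -47*(12 - 2*(2 - 4)*((4 + 2*(-4)) + 0)) = -47*(12 - (-4)*((4 - 8) + 0)) = -47*(12 - (-4)*(-4 + 0)) = -47*(12 - (-4)*(-4)) = -47*(12 - 2*8) = -47*(12 - 16) = -47*(-4) = 188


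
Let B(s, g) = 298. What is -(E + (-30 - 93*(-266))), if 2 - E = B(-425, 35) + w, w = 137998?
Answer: 113586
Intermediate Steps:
E = -138294 (E = 2 - (298 + 137998) = 2 - 1*138296 = 2 - 138296 = -138294)
-(E + (-30 - 93*(-266))) = -(-138294 + (-30 - 93*(-266))) = -(-138294 + (-30 + 24738)) = -(-138294 + 24708) = -1*(-113586) = 113586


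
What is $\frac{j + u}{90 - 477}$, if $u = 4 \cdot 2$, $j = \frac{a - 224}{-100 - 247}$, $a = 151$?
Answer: $- \frac{2849}{134289} \approx -0.021215$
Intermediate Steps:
$j = \frac{73}{347}$ ($j = \frac{151 - 224}{-100 - 247} = - \frac{73}{-347} = \left(-73\right) \left(- \frac{1}{347}\right) = \frac{73}{347} \approx 0.21037$)
$u = 8$
$\frac{j + u}{90 - 477} = \frac{\frac{73}{347} + 8}{90 - 477} = \frac{2849}{347 \left(-387\right)} = \frac{2849}{347} \left(- \frac{1}{387}\right) = - \frac{2849}{134289}$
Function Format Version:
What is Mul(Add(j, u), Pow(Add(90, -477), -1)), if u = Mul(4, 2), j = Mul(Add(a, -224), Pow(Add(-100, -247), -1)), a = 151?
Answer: Rational(-2849, 134289) ≈ -0.021215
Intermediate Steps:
j = Rational(73, 347) (j = Mul(Add(151, -224), Pow(Add(-100, -247), -1)) = Mul(-73, Pow(-347, -1)) = Mul(-73, Rational(-1, 347)) = Rational(73, 347) ≈ 0.21037)
u = 8
Mul(Add(j, u), Pow(Add(90, -477), -1)) = Mul(Add(Rational(73, 347), 8), Pow(Add(90, -477), -1)) = Mul(Rational(2849, 347), Pow(-387, -1)) = Mul(Rational(2849, 347), Rational(-1, 387)) = Rational(-2849, 134289)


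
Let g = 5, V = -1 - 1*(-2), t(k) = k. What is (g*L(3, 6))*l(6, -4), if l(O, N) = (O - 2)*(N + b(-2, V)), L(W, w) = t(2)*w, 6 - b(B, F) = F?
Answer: 240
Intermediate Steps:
V = 1 (V = -1 + 2 = 1)
b(B, F) = 6 - F
L(W, w) = 2*w
l(O, N) = (-2 + O)*(5 + N) (l(O, N) = (O - 2)*(N + (6 - 1*1)) = (-2 + O)*(N + (6 - 1)) = (-2 + O)*(N + 5) = (-2 + O)*(5 + N))
(g*L(3, 6))*l(6, -4) = (5*(2*6))*(-10 - 2*(-4) + 5*6 - 4*6) = (5*12)*(-10 + 8 + 30 - 24) = 60*4 = 240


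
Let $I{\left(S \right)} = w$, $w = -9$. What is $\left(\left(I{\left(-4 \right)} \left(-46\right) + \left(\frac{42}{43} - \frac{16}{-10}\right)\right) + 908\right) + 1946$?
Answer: $\frac{703174}{215} \approx 3270.6$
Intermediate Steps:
$I{\left(S \right)} = -9$
$\left(\left(I{\left(-4 \right)} \left(-46\right) + \left(\frac{42}{43} - \frac{16}{-10}\right)\right) + 908\right) + 1946 = \left(\left(\left(-9\right) \left(-46\right) + \left(\frac{42}{43} - \frac{16}{-10}\right)\right) + 908\right) + 1946 = \left(\left(414 + \left(42 \cdot \frac{1}{43} - - \frac{8}{5}\right)\right) + 908\right) + 1946 = \left(\left(414 + \left(\frac{42}{43} + \frac{8}{5}\right)\right) + 908\right) + 1946 = \left(\left(414 + \frac{554}{215}\right) + 908\right) + 1946 = \left(\frac{89564}{215} + 908\right) + 1946 = \frac{284784}{215} + 1946 = \frac{703174}{215}$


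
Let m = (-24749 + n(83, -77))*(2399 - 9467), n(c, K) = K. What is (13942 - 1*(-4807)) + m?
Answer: 175488917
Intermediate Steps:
m = 175470168 (m = (-24749 - 77)*(2399 - 9467) = -24826*(-7068) = 175470168)
(13942 - 1*(-4807)) + m = (13942 - 1*(-4807)) + 175470168 = (13942 + 4807) + 175470168 = 18749 + 175470168 = 175488917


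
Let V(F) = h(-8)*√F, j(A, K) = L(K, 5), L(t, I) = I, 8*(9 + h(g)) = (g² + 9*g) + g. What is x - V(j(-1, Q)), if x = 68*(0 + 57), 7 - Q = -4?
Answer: 3876 + 11*√5 ≈ 3900.6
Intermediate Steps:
h(g) = -9 + g²/8 + 5*g/4 (h(g) = -9 + ((g² + 9*g) + g)/8 = -9 + (g² + 10*g)/8 = -9 + (g²/8 + 5*g/4) = -9 + g²/8 + 5*g/4)
Q = 11 (Q = 7 - 1*(-4) = 7 + 4 = 11)
j(A, K) = 5
V(F) = -11*√F (V(F) = (-9 + (⅛)*(-8)² + (5/4)*(-8))*√F = (-9 + (⅛)*64 - 10)*√F = (-9 + 8 - 10)*√F = -11*√F)
x = 3876 (x = 68*57 = 3876)
x - V(j(-1, Q)) = 3876 - (-11)*√5 = 3876 + 11*√5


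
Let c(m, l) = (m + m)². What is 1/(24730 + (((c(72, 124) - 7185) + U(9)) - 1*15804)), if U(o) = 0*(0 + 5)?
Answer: 1/22477 ≈ 4.4490e-5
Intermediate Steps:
U(o) = 0 (U(o) = 0*5 = 0)
c(m, l) = 4*m² (c(m, l) = (2*m)² = 4*m²)
1/(24730 + (((c(72, 124) - 7185) + U(9)) - 1*15804)) = 1/(24730 + (((4*72² - 7185) + 0) - 1*15804)) = 1/(24730 + (((4*5184 - 7185) + 0) - 15804)) = 1/(24730 + (((20736 - 7185) + 0) - 15804)) = 1/(24730 + ((13551 + 0) - 15804)) = 1/(24730 + (13551 - 15804)) = 1/(24730 - 2253) = 1/22477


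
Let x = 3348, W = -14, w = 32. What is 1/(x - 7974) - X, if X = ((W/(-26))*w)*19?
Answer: -19688269/60138 ≈ -327.38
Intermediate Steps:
X = 4256/13 (X = (-14/(-26)*32)*19 = (-14*(-1/26)*32)*19 = ((7/13)*32)*19 = (224/13)*19 = 4256/13 ≈ 327.38)
1/(x - 7974) - X = 1/(3348 - 7974) - 1*4256/13 = 1/(-4626) - 4256/13 = -1/4626 - 4256/13 = -19688269/60138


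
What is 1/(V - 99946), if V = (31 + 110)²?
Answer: -1/80065 ≈ -1.2490e-5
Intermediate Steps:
V = 19881 (V = 141² = 19881)
1/(V - 99946) = 1/(19881 - 99946) = 1/(-80065) = -1/80065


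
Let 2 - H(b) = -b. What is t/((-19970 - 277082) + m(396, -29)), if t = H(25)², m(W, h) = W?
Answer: -729/296656 ≈ -0.0024574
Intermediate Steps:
H(b) = 2 + b (H(b) = 2 - (-1)*b = 2 + b)
t = 729 (t = (2 + 25)² = 27² = 729)
t/((-19970 - 277082) + m(396, -29)) = 729/((-19970 - 277082) + 396) = 729/(-297052 + 396) = 729/(-296656) = 729*(-1/296656) = -729/296656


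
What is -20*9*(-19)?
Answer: 3420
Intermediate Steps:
-20*9*(-19) = -180*(-19) = 3420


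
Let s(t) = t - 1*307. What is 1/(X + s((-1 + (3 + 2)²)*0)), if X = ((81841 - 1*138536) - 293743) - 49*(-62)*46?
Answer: -1/210997 ≈ -4.7394e-6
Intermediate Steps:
X = -210690 (X = ((81841 - 138536) - 293743) + 3038*46 = (-56695 - 293743) + 139748 = -350438 + 139748 = -210690)
s(t) = -307 + t (s(t) = t - 307 = -307 + t)
1/(X + s((-1 + (3 + 2)²)*0)) = 1/(-210690 + (-307 + (-1 + (3 + 2)²)*0)) = 1/(-210690 + (-307 + (-1 + 5²)*0)) = 1/(-210690 + (-307 + (-1 + 25)*0)) = 1/(-210690 + (-307 + 24*0)) = 1/(-210690 + (-307 + 0)) = 1/(-210690 - 307) = 1/(-210997) = -1/210997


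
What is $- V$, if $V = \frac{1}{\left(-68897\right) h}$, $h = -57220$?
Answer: $- \frac{1}{3942286340} \approx -2.5366 \cdot 10^{-10}$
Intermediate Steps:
$V = \frac{1}{3942286340}$ ($V = \frac{1}{\left(-68897\right) \left(-57220\right)} = \left(- \frac{1}{68897}\right) \left(- \frac{1}{57220}\right) = \frac{1}{3942286340} \approx 2.5366 \cdot 10^{-10}$)
$- V = \left(-1\right) \frac{1}{3942286340} = - \frac{1}{3942286340}$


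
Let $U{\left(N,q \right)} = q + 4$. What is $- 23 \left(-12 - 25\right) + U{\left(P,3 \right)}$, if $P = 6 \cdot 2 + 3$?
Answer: $858$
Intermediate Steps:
$P = 15$ ($P = 12 + 3 = 15$)
$U{\left(N,q \right)} = 4 + q$
$- 23 \left(-12 - 25\right) + U{\left(P,3 \right)} = - 23 \left(-12 - 25\right) + \left(4 + 3\right) = - 23 \left(-12 - 25\right) + 7 = \left(-23\right) \left(-37\right) + 7 = 851 + 7 = 858$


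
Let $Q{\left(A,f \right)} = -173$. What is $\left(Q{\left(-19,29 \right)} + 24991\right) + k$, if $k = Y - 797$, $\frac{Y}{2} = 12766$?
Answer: $49553$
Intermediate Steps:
$Y = 25532$ ($Y = 2 \cdot 12766 = 25532$)
$k = 24735$ ($k = 25532 - 797 = 24735$)
$\left(Q{\left(-19,29 \right)} + 24991\right) + k = \left(-173 + 24991\right) + 24735 = 24818 + 24735 = 49553$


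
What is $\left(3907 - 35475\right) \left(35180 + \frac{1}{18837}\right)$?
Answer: $- \frac{20919660946448}{18837} \approx -1.1106 \cdot 10^{9}$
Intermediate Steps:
$\left(3907 - 35475\right) \left(35180 + \frac{1}{18837}\right) = - 31568 \left(35180 + \frac{1}{18837}\right) = \left(-31568\right) \frac{662685661}{18837} = - \frac{20919660946448}{18837}$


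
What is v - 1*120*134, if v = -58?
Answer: -16138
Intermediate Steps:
v - 1*120*134 = -58 - 1*120*134 = -58 - 120*134 = -58 - 16080 = -16138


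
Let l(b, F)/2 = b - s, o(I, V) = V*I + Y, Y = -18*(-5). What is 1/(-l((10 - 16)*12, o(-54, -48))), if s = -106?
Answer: -1/68 ≈ -0.014706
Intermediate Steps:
Y = 90
o(I, V) = 90 + I*V (o(I, V) = V*I + 90 = I*V + 90 = 90 + I*V)
l(b, F) = 212 + 2*b (l(b, F) = 2*(b - 1*(-106)) = 2*(b + 106) = 2*(106 + b) = 212 + 2*b)
1/(-l((10 - 16)*12, o(-54, -48))) = 1/(-(212 + 2*((10 - 16)*12))) = 1/(-(212 + 2*(-6*12))) = 1/(-(212 + 2*(-72))) = 1/(-(212 - 144)) = 1/(-1*68) = 1/(-68) = -1/68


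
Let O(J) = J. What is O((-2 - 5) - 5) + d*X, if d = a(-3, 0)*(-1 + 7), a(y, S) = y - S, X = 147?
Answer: -2658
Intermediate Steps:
d = -18 (d = (-3 - 1*0)*(-1 + 7) = (-3 + 0)*6 = -3*6 = -18)
O((-2 - 5) - 5) + d*X = ((-2 - 5) - 5) - 18*147 = (-7 - 5) - 2646 = -12 - 2646 = -2658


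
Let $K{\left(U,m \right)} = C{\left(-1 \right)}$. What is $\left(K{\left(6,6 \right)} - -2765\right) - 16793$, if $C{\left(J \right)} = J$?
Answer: $-14029$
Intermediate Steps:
$K{\left(U,m \right)} = -1$
$\left(K{\left(6,6 \right)} - -2765\right) - 16793 = \left(-1 - -2765\right) - 16793 = \left(-1 + 2765\right) - 16793 = 2764 - 16793 = -14029$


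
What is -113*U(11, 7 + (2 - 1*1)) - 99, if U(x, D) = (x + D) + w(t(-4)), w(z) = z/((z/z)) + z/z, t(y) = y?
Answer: -1907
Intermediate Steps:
w(z) = 1 + z (w(z) = z/1 + 1 = z*1 + 1 = z + 1 = 1 + z)
U(x, D) = -3 + D + x (U(x, D) = (x + D) + (1 - 4) = (D + x) - 3 = -3 + D + x)
-113*U(11, 7 + (2 - 1*1)) - 99 = -113*(-3 + (7 + (2 - 1*1)) + 11) - 99 = -113*(-3 + (7 + (2 - 1)) + 11) - 99 = -113*(-3 + (7 + 1) + 11) - 99 = -113*(-3 + 8 + 11) - 99 = -113*16 - 99 = -1808 - 99 = -1907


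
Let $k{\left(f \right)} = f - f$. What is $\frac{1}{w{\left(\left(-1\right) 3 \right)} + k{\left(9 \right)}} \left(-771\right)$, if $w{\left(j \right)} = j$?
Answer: $257$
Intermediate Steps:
$k{\left(f \right)} = 0$
$\frac{1}{w{\left(\left(-1\right) 3 \right)} + k{\left(9 \right)}} \left(-771\right) = \frac{1}{\left(-1\right) 3 + 0} \left(-771\right) = \frac{1}{-3 + 0} \left(-771\right) = \frac{1}{-3} \left(-771\right) = \left(- \frac{1}{3}\right) \left(-771\right) = 257$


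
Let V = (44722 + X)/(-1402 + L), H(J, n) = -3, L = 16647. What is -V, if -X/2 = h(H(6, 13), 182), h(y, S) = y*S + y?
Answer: -9164/3049 ≈ -3.0056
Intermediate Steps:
h(y, S) = y + S*y (h(y, S) = S*y + y = y + S*y)
X = 1098 (X = -(-6)*(1 + 182) = -(-6)*183 = -2*(-549) = 1098)
V = 9164/3049 (V = (44722 + 1098)/(-1402 + 16647) = 45820/15245 = 45820*(1/15245) = 9164/3049 ≈ 3.0056)
-V = -1*9164/3049 = -9164/3049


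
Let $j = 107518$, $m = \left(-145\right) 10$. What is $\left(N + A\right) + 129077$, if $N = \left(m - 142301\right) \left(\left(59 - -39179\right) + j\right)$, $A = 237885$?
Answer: $-21095954794$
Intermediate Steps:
$m = -1450$
$N = -21096321756$ ($N = \left(-1450 - 142301\right) \left(\left(59 - -39179\right) + 107518\right) = - 143751 \left(\left(59 + 39179\right) + 107518\right) = - 143751 \left(39238 + 107518\right) = \left(-143751\right) 146756 = -21096321756$)
$\left(N + A\right) + 129077 = \left(-21096321756 + 237885\right) + 129077 = -21096083871 + 129077 = -21095954794$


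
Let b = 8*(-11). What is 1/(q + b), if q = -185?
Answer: -1/273 ≈ -0.0036630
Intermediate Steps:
b = -88
1/(q + b) = 1/(-185 - 88) = 1/(-273) = -1/273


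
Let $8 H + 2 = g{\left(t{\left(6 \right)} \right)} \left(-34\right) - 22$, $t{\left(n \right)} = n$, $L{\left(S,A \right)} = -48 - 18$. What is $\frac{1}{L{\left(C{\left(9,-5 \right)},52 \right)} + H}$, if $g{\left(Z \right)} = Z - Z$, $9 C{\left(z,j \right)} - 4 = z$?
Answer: $- \frac{1}{69} \approx -0.014493$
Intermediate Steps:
$C{\left(z,j \right)} = \frac{4}{9} + \frac{z}{9}$
$L{\left(S,A \right)} = -66$
$g{\left(Z \right)} = 0$
$H = -3$ ($H = - \frac{1}{4} + \frac{0 \left(-34\right) - 22}{8} = - \frac{1}{4} + \frac{0 - 22}{8} = - \frac{1}{4} + \frac{1}{8} \left(-22\right) = - \frac{1}{4} - \frac{11}{4} = -3$)
$\frac{1}{L{\left(C{\left(9,-5 \right)},52 \right)} + H} = \frac{1}{-66 - 3} = \frac{1}{-69} = - \frac{1}{69}$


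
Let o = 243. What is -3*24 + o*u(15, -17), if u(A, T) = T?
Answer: -4203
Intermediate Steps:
-3*24 + o*u(15, -17) = -3*24 + 243*(-17) = -72 - 4131 = -4203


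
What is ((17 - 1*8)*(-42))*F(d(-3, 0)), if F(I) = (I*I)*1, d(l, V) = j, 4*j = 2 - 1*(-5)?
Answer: -9261/8 ≈ -1157.6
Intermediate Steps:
j = 7/4 (j = (2 - 1*(-5))/4 = (2 + 5)/4 = (¼)*7 = 7/4 ≈ 1.7500)
d(l, V) = 7/4
F(I) = I² (F(I) = I²*1 = I²)
((17 - 1*8)*(-42))*F(d(-3, 0)) = ((17 - 1*8)*(-42))*(7/4)² = ((17 - 8)*(-42))*(49/16) = (9*(-42))*(49/16) = -378*49/16 = -9261/8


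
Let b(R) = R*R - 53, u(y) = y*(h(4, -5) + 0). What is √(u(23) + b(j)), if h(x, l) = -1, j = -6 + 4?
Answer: 6*I*√2 ≈ 8.4853*I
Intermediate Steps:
j = -2
u(y) = -y (u(y) = y*(-1 + 0) = y*(-1) = -y)
b(R) = -53 + R² (b(R) = R² - 53 = -53 + R²)
√(u(23) + b(j)) = √(-1*23 + (-53 + (-2)²)) = √(-23 + (-53 + 4)) = √(-23 - 49) = √(-72) = 6*I*√2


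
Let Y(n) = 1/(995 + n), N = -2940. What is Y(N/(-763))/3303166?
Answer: 109/359632198250 ≈ 3.0309e-10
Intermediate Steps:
Y(N/(-763))/3303166 = 1/((995 - 2940/(-763))*3303166) = (1/3303166)/(995 - 2940*(-1/763)) = (1/3303166)/(995 + 420/109) = (1/3303166)/(108875/109) = (109/108875)*(1/3303166) = 109/359632198250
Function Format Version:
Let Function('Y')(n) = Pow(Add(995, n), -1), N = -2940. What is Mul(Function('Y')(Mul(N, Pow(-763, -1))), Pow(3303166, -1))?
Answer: Rational(109, 359632198250) ≈ 3.0309e-10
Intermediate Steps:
Mul(Function('Y')(Mul(N, Pow(-763, -1))), Pow(3303166, -1)) = Mul(Pow(Add(995, Mul(-2940, Pow(-763, -1))), -1), Pow(3303166, -1)) = Mul(Pow(Add(995, Mul(-2940, Rational(-1, 763))), -1), Rational(1, 3303166)) = Mul(Pow(Add(995, Rational(420, 109)), -1), Rational(1, 3303166)) = Mul(Pow(Rational(108875, 109), -1), Rational(1, 3303166)) = Mul(Rational(109, 108875), Rational(1, 3303166)) = Rational(109, 359632198250)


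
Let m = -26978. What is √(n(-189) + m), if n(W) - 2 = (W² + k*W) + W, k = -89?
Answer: √25377 ≈ 159.30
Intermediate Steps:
n(W) = 2 + W² - 88*W (n(W) = 2 + ((W² - 89*W) + W) = 2 + (W² - 88*W) = 2 + W² - 88*W)
√(n(-189) + m) = √((2 + (-189)² - 88*(-189)) - 26978) = √((2 + 35721 + 16632) - 26978) = √(52355 - 26978) = √25377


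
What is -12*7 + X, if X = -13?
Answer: -97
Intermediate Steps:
-12*7 + X = -12*7 - 13 = -84 - 13 = -97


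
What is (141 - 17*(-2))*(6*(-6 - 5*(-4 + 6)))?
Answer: -16800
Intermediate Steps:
(141 - 17*(-2))*(6*(-6 - 5*(-4 + 6))) = (141 + 34)*(6*(-6 - 5*2)) = 175*(6*(-6 - 10)) = 175*(6*(-16)) = 175*(-96) = -16800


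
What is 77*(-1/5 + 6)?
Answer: 2233/5 ≈ 446.60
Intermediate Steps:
77*(-1/5 + 6) = 77*((⅕)*(-1) + 6) = 77*(-⅕ + 6) = 77*(29/5) = 2233/5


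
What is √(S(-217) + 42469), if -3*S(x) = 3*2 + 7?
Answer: √382182/3 ≈ 206.07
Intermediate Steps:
S(x) = -13/3 (S(x) = -(3*2 + 7)/3 = -(6 + 7)/3 = -⅓*13 = -13/3)
√(S(-217) + 42469) = √(-13/3 + 42469) = √(127394/3) = √382182/3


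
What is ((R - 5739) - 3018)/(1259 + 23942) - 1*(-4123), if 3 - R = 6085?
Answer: 9444444/2291 ≈ 4122.4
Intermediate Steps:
R = -6082 (R = 3 - 1*6085 = 3 - 6085 = -6082)
((R - 5739) - 3018)/(1259 + 23942) - 1*(-4123) = ((-6082 - 5739) - 3018)/(1259 + 23942) - 1*(-4123) = (-11821 - 3018)/25201 + 4123 = -14839*1/25201 + 4123 = -1349/2291 + 4123 = 9444444/2291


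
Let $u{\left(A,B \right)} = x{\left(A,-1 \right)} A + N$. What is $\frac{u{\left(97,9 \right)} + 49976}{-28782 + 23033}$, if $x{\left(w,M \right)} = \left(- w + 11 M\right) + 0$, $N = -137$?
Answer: $- \frac{39363}{5749} \approx -6.8469$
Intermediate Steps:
$x{\left(w,M \right)} = - w + 11 M$
$u{\left(A,B \right)} = -137 + A \left(-11 - A\right)$ ($u{\left(A,B \right)} = \left(- A + 11 \left(-1\right)\right) A - 137 = \left(- A - 11\right) A - 137 = \left(-11 - A\right) A - 137 = A \left(-11 - A\right) - 137 = -137 + A \left(-11 - A\right)$)
$\frac{u{\left(97,9 \right)} + 49976}{-28782 + 23033} = \frac{\left(-137 - 97 \left(11 + 97\right)\right) + 49976}{-28782 + 23033} = \frac{\left(-137 - 97 \cdot 108\right) + 49976}{-5749} = \left(\left(-137 - 10476\right) + 49976\right) \left(- \frac{1}{5749}\right) = \left(-10613 + 49976\right) \left(- \frac{1}{5749}\right) = 39363 \left(- \frac{1}{5749}\right) = - \frac{39363}{5749}$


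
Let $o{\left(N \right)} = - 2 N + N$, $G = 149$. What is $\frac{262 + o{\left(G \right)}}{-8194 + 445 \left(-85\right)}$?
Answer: $- \frac{113}{46019} \approx -0.0024555$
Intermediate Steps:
$o{\left(N \right)} = - N$
$\frac{262 + o{\left(G \right)}}{-8194 + 445 \left(-85\right)} = \frac{262 - 149}{-8194 + 445 \left(-85\right)} = \frac{262 - 149}{-8194 - 37825} = \frac{113}{-46019} = 113 \left(- \frac{1}{46019}\right) = - \frac{113}{46019}$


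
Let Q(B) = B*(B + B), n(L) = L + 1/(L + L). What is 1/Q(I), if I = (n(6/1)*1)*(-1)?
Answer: 72/5329 ≈ 0.013511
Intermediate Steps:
n(L) = L + 1/(2*L)
I = -73/12 (I = ((6/1 + 1/(2*((6/1))))*1)*(-1) = ((6*1 + 1/(2*((6*1))))*1)*(-1) = ((6 + (1/2)/6)*1)*(-1) = ((6 + (1/2)*(1/6))*1)*(-1) = ((6 + 1/12)*1)*(-1) = ((73/12)*1)*(-1) = (73/12)*(-1) = -73/12 ≈ -6.0833)
Q(B) = 2*B**2 (Q(B) = B*(2*B) = 2*B**2)
1/Q(I) = 1/(2*(-73/12)**2) = 1/(2*(5329/144)) = 1/(5329/72) = 72/5329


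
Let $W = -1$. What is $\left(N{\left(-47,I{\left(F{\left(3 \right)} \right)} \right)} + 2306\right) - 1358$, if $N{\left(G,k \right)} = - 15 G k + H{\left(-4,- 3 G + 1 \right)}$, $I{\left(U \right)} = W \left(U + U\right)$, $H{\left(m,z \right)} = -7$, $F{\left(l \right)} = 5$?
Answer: $-6109$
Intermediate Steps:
$I{\left(U \right)} = - 2 U$ ($I{\left(U \right)} = - (U + U) = - 2 U$)
$N{\left(G,k \right)} = -7 - 15 G k$ ($N{\left(G,k \right)} = - 15 G k - 7 = -7 - 15 G k$)
$\left(N{\left(-47,I{\left(F{\left(3 \right)} \right)} \right)} + 2306\right) - 1358 = \left(\left(-7 - - 705 \left(\left(-2\right) 5\right)\right) + 2306\right) - 1358 = \left(\left(-7 - \left(-705\right) \left(-10\right)\right) + 2306\right) - 1358 = \left(\left(-7 - 7050\right) + 2306\right) - 1358 = \left(-7057 + 2306\right) - 1358 = -4751 - 1358 = -6109$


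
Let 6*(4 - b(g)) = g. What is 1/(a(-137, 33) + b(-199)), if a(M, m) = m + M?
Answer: -6/401 ≈ -0.014963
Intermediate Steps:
a(M, m) = M + m
b(g) = 4 - g/6
1/(a(-137, 33) + b(-199)) = 1/((-137 + 33) + (4 - 1/6*(-199))) = 1/(-104 + (4 + 199/6)) = 1/(-104 + 223/6) = 1/(-401/6) = -6/401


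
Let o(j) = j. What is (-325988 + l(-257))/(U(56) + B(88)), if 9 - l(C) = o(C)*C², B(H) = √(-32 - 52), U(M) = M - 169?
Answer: -1881293382/12853 - 33297228*I*√21/12853 ≈ -1.4637e+5 - 11872.0*I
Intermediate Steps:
U(M) = -169 + M
B(H) = 2*I*√21 (B(H) = √(-84) = 2*I*√21)
l(C) = 9 - C³ (l(C) = 9 - C*C² = 9 - C³)
(-325988 + l(-257))/(U(56) + B(88)) = (-325988 + (9 - 1*(-257)³))/((-169 + 56) + 2*I*√21) = (-325988 + (9 - 1*(-16974593)))/(-113 + 2*I*√21) = (-325988 + (9 + 16974593))/(-113 + 2*I*√21) = (-325988 + 16974602)/(-113 + 2*I*√21) = 16648614/(-113 + 2*I*√21)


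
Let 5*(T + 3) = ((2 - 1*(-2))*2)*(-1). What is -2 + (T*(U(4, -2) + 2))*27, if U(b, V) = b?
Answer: -3736/5 ≈ -747.20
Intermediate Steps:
T = -23/5 (T = -3 + (((2 - 1*(-2))*2)*(-1))/5 = -3 + (((2 + 2)*2)*(-1))/5 = -3 + ((4*2)*(-1))/5 = -3 + (8*(-1))/5 = -3 + (⅕)*(-8) = -3 - 8/5 = -23/5 ≈ -4.6000)
-2 + (T*(U(4, -2) + 2))*27 = -2 - 23*(4 + 2)/5*27 = -2 - 23/5*6*27 = -2 - 138/5*27 = -2 - 3726/5 = -3736/5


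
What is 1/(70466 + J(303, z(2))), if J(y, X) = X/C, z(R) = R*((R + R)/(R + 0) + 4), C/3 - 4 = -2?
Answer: 1/70468 ≈ 1.4191e-5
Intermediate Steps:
C = 6 (C = 12 + 3*(-2) = 12 - 6 = 6)
z(R) = 6*R (z(R) = R*((2*R)/R + 4) = R*(2 + 4) = R*6 = 6*R)
J(y, X) = X/6
1/(70466 + J(303, z(2))) = 1/(70466 + (6*2)/6) = 1/(70466 + (⅙)*12) = 1/(70466 + 2) = 1/70468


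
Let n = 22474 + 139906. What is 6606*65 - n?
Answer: 267010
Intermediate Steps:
n = 162380
6606*65 - n = 6606*65 - 1*162380 = 429390 - 162380 = 267010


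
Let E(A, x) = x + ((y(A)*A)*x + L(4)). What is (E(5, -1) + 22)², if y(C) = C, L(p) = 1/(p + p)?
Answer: 961/64 ≈ 15.016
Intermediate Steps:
L(p) = 1/(2*p)
E(A, x) = ⅛ + x + x*A² (E(A, x) = x + ((A*A)*x + (½)/4) = x + (A²*x + (½)*(¼)) = x + (x*A² + ⅛) = x + (⅛ + x*A²) = ⅛ + x + x*A²)
(E(5, -1) + 22)² = ((⅛ - 1 - 1*5²) + 22)² = ((⅛ - 1 - 1*25) + 22)² = ((⅛ - 1 - 25) + 22)² = (-207/8 + 22)² = (-31/8)² = 961/64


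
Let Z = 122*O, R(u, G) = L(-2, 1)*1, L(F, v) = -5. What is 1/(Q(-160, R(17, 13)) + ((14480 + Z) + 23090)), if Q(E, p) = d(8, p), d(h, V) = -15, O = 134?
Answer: 1/53903 ≈ 1.8552e-5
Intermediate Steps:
R(u, G) = -5 (R(u, G) = -5*1 = -5)
Z = 16348 (Z = 122*134 = 16348)
Q(E, p) = -15
1/(Q(-160, R(17, 13)) + ((14480 + Z) + 23090)) = 1/(-15 + ((14480 + 16348) + 23090)) = 1/(-15 + (30828 + 23090)) = 1/(-15 + 53918) = 1/53903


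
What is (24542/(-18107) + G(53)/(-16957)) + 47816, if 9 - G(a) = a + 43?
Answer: 14681029135199/307040399 ≈ 47815.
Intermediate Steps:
G(a) = -34 - a (G(a) = 9 - (a + 43) = 9 - (43 + a) = 9 + (-43 - a) = -34 - a)
(24542/(-18107) + G(53)/(-16957)) + 47816 = (24542/(-18107) + (-34 - 1*53)/(-16957)) + 47816 = (24542*(-1/18107) + (-34 - 53)*(-1/16957)) + 47816 = (-24542/18107 - 87*(-1/16957)) + 47816 = (-24542/18107 + 87/16957) + 47816 = -414583385/307040399 + 47816 = 14681029135199/307040399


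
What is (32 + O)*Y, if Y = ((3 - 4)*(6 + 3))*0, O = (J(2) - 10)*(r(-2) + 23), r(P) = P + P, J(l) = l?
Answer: 0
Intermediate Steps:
r(P) = 2*P
O = -152 (O = (2 - 10)*(2*(-2) + 23) = -8*(-4 + 23) = -8*19 = -152)
Y = 0 (Y = -1*9*0 = -9*0 = 0)
(32 + O)*Y = (32 - 152)*0 = -120*0 = 0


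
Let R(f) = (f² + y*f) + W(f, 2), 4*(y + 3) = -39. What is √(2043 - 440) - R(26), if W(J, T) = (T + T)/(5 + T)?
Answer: -4831/14 + √1603 ≈ -305.03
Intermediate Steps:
y = -51/4 (y = -3 + (¼)*(-39) = -3 - 39/4 = -51/4 ≈ -12.750)
W(J, T) = 2*T/(5 + T) (W(J, T) = (2*T)/(5 + T) = 2*T/(5 + T))
R(f) = 4/7 + f² - 51*f/4 (R(f) = (f² - 51*f/4) + 2*2/(5 + 2) = (f² - 51*f/4) + 2*2/7 = (f² - 51*f/4) + 2*2*(⅐) = (f² - 51*f/4) + 4/7 = 4/7 + f² - 51*f/4)
√(2043 - 440) - R(26) = √(2043 - 440) - (4/7 + 26² - 51/4*26) = √1603 - (4/7 + 676 - 663/2) = √1603 - 1*4831/14 = √1603 - 4831/14 = -4831/14 + √1603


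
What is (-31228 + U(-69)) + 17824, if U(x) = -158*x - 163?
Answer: -2665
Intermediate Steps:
U(x) = -163 - 158*x
(-31228 + U(-69)) + 17824 = (-31228 + (-163 - 158*(-69))) + 17824 = (-31228 + (-163 + 10902)) + 17824 = (-31228 + 10739) + 17824 = -20489 + 17824 = -2665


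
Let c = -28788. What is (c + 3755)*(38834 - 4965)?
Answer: -847842677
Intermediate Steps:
(c + 3755)*(38834 - 4965) = (-28788 + 3755)*(38834 - 4965) = -25033*33869 = -847842677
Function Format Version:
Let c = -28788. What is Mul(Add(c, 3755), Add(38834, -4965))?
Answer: -847842677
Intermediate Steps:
Mul(Add(c, 3755), Add(38834, -4965)) = Mul(Add(-28788, 3755), Add(38834, -4965)) = Mul(-25033, 33869) = -847842677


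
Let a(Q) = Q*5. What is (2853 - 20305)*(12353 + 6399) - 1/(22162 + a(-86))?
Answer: -7112012233729/21732 ≈ -3.2726e+8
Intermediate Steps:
a(Q) = 5*Q
(2853 - 20305)*(12353 + 6399) - 1/(22162 + a(-86)) = (2853 - 20305)*(12353 + 6399) - 1/(22162 + 5*(-86)) = -17452*18752 - 1/(22162 - 430) = -327259904 - 1/21732 = -7112012233729/21732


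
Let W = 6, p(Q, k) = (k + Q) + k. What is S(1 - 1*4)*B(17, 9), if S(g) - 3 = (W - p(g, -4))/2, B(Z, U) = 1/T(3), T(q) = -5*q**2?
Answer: -23/90 ≈ -0.25556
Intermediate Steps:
p(Q, k) = Q + 2*k (p(Q, k) = (Q + k) + k = Q + 2*k)
B(Z, U) = -1/45 (B(Z, U) = 1/(-5*3**2) = 1/(-5*9) = 1/(-45) = -1/45)
S(g) = 10 - g/2 (S(g) = 3 + (6 - (g + 2*(-4)))/2 = 3 + (6 - (g - 8))*(1/2) = 3 + (6 - (-8 + g))*(1/2) = 3 + (6 + (8 - g))*(1/2) = 3 + (14 - g)*(1/2) = 3 + (7 - g/2) = 10 - g/2)
S(1 - 1*4)*B(17, 9) = (10 - (1 - 1*4)/2)*(-1/45) = (10 - (1 - 4)/2)*(-1/45) = (10 - 1/2*(-3))*(-1/45) = (10 + 3/2)*(-1/45) = (23/2)*(-1/45) = -23/90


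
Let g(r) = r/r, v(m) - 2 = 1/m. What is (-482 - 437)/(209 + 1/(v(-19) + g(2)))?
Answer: -51464/11723 ≈ -4.3900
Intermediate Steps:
v(m) = 2 + 1/m
g(r) = 1
(-482 - 437)/(209 + 1/(v(-19) + g(2))) = (-482 - 437)/(209 + 1/((2 + 1/(-19)) + 1)) = -919/(209 + 1/((2 - 1/19) + 1)) = -919/(209 + 1/(37/19 + 1)) = -919/(209 + 1/(56/19)) = -919/(209 + 19/56) = -919/11723/56 = -919*56/11723 = -51464/11723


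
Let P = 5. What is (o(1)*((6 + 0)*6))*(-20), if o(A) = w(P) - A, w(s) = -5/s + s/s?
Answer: 720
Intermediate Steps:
w(s) = 1 - 5/s (w(s) = -5/s + 1 = 1 - 5/s)
o(A) = -A (o(A) = (-5 + 5)/5 - A = (⅕)*0 - A = 0 - A = -A)
(o(1)*((6 + 0)*6))*(-20) = ((-1*1)*((6 + 0)*6))*(-20) = -6*6*(-20) = -1*36*(-20) = -36*(-20) = 720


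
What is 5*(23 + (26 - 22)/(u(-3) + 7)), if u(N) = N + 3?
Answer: 825/7 ≈ 117.86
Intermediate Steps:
u(N) = 3 + N
5*(23 + (26 - 22)/(u(-3) + 7)) = 5*(23 + (26 - 22)/((3 - 3) + 7)) = 5*(23 + 4/(0 + 7)) = 5*(23 + 4/7) = 5*(165/7) = 825/7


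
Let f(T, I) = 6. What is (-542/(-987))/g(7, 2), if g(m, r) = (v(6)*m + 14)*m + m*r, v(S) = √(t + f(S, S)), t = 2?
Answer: -1084/117453 + 271*√2/33558 ≈ 0.0021914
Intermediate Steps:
v(S) = 2*√2 (v(S) = √(2 + 6) = √8 = 2*√2)
g(m, r) = m*r + m*(14 + 2*m*√2) (g(m, r) = ((2*√2)*m + 14)*m + m*r = (2*m*√2 + 14)*m + m*r = (14 + 2*m*√2)*m + m*r = m*(14 + 2*m*√2) + m*r = m*r + m*(14 + 2*m*√2))
(-542/(-987))/g(7, 2) = (-542/(-987))/((7*(14 + 2 + 2*7*√2))) = (-542*(-1/987))/((7*(14 + 2 + 14*√2))) = 542/(987*((7*(16 + 14*√2)))) = 542/(987*(112 + 98*√2))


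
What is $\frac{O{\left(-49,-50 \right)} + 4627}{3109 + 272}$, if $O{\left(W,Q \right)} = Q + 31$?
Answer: $\frac{1536}{1127} \approx 1.3629$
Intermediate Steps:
$O{\left(W,Q \right)} = 31 + Q$
$\frac{O{\left(-49,-50 \right)} + 4627}{3109 + 272} = \frac{\left(31 - 50\right) + 4627}{3109 + 272} = \frac{-19 + 4627}{3381} = 4608 \cdot \frac{1}{3381} = \frac{1536}{1127}$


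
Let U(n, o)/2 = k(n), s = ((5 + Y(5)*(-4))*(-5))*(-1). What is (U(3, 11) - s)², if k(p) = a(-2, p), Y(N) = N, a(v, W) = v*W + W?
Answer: 4761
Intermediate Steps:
a(v, W) = W + W*v (a(v, W) = W*v + W = W + W*v)
k(p) = -p (k(p) = p*(1 - 2) = p*(-1) = -p)
s = -75 (s = ((5 + 5*(-4))*(-5))*(-1) = ((5 - 20)*(-5))*(-1) = -15*(-5)*(-1) = 75*(-1) = -75)
U(n, o) = -2*n (U(n, o) = 2*(-n) = -2*n)
(U(3, 11) - s)² = (-2*3 - 1*(-75))² = (-6 + 75)² = 69² = 4761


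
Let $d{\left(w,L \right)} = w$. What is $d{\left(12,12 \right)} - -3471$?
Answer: $3483$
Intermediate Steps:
$d{\left(12,12 \right)} - -3471 = 12 - -3471 = 12 + 3471 = 3483$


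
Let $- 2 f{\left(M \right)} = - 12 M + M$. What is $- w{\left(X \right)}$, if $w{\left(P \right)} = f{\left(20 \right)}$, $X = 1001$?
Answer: $-110$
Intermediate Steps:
$f{\left(M \right)} = \frac{11 M}{2}$ ($f{\left(M \right)} = - \frac{- 12 M + M}{2} = - \frac{\left(-11\right) M}{2} = \frac{11 M}{2}$)
$w{\left(P \right)} = 110$ ($w{\left(P \right)} = \frac{11}{2} \cdot 20 = 110$)
$- w{\left(X \right)} = \left(-1\right) 110 = -110$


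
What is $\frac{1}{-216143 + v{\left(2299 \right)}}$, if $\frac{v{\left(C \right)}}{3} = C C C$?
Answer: $\frac{1}{36453194554} \approx 2.7432 \cdot 10^{-11}$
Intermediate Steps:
$v{\left(C \right)} = 3 C^{3}$ ($v{\left(C \right)} = 3 C C C = 3 C^{2} C = 3 C^{3}$)
$\frac{1}{-216143 + v{\left(2299 \right)}} = \frac{1}{-216143 + 3 \cdot 2299^{3}} = \frac{1}{-216143 + 3 \cdot 12151136899} = \frac{1}{-216143 + 36453410697} = \frac{1}{36453194554}$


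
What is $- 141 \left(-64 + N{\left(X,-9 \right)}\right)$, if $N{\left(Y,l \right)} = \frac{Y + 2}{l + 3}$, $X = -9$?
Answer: $\frac{17719}{2} \approx 8859.5$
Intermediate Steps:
$N{\left(Y,l \right)} = \frac{2 + Y}{3 + l}$
$- 141 \left(-64 + N{\left(X,-9 \right)}\right) = - 141 \left(-64 + \frac{2 - 9}{3 - 9}\right) = - 141 \left(-64 + \frac{1}{-6} \left(-7\right)\right) = - 141 \left(-64 - - \frac{7}{6}\right) = - 141 \left(-64 + \frac{7}{6}\right) = \left(-141\right) \left(- \frac{377}{6}\right) = \frac{17719}{2}$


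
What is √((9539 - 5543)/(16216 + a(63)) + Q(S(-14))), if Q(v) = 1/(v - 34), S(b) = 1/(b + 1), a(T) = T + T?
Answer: √2819393033923/3619753 ≈ 0.46387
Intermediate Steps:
a(T) = 2*T
S(b) = 1/(1 + b)
Q(v) = 1/(-34 + v)
√((9539 - 5543)/(16216 + a(63)) + Q(S(-14))) = √((9539 - 5543)/(16216 + 2*63) + 1/(-34 + 1/(1 - 14))) = √(3996/(16216 + 126) + 1/(-34 + 1/(-13))) = √(3996/16342 + 1/(-34 - 1/13)) = √(3996*(1/16342) + 1/(-443/13)) = √(1998/8171 - 13/443) = √(778891/3619753) = √2819393033923/3619753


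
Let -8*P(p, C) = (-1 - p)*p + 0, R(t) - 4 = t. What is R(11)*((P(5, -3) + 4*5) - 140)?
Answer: -6975/4 ≈ -1743.8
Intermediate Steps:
R(t) = 4 + t
P(p, C) = -p*(-1 - p)/8 (P(p, C) = -((-1 - p)*p + 0)/8 = -(p*(-1 - p) + 0)/8 = -p*(-1 - p)/8)
R(11)*((P(5, -3) + 4*5) - 140) = (4 + 11)*(((⅛)*5*(1 + 5) + 4*5) - 140) = 15*(((⅛)*5*6 + 20) - 140) = 15*((15/4 + 20) - 140) = 15*(95/4 - 140) = 15*(-465/4) = -6975/4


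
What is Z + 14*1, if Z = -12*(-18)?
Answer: 230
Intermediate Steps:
Z = 216
Z + 14*1 = 216 + 14*1 = 216 + 14 = 230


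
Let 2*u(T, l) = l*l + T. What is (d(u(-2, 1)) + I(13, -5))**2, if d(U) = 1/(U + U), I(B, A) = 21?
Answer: 400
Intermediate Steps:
u(T, l) = T/2 + l**2/2 (u(T, l) = (l*l + T)/2 = (l**2 + T)/2 = (T + l**2)/2 = T/2 + l**2/2)
d(U) = 1/(2*U)
(d(u(-2, 1)) + I(13, -5))**2 = (1/(2*((1/2)*(-2) + (1/2)*1**2)) + 21)**2 = (1/(2*(-1 + (1/2)*1)) + 21)**2 = (1/(2*(-1 + 1/2)) + 21)**2 = (1/(2*(-1/2)) + 21)**2 = ((1/2)*(-2) + 21)**2 = (-1 + 21)**2 = 20**2 = 400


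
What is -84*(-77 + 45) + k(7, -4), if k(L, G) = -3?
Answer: 2685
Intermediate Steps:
-84*(-77 + 45) + k(7, -4) = -84*(-77 + 45) - 3 = -84*(-32) - 3 = 2688 - 3 = 2685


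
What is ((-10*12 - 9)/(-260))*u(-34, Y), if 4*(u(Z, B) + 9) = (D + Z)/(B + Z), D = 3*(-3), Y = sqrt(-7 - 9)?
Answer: -525417/121888 + 5547*I/304720 ≈ -4.3107 + 0.018204*I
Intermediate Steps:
Y = 4*I (Y = sqrt(-16) = 4*I ≈ 4.0*I)
D = -9
u(Z, B) = -9 + (-9 + Z)/(4*(B + Z)) (u(Z, B) = -9 + ((-9 + Z)/(B + Z))/4 = -9 + (-9 + Z)/(4*(B + Z)))
((-10*12 - 9)/(-260))*u(-34, Y) = ((-10*12 - 9)/(-260))*((-9 - 144*I - 35*(-34))/(4*(4*I - 34))) = ((-120 - 9)*(-1/260))*((-9 - 144*I + 1190)/(4*(-34 + 4*I))) = (-129*(-1/260))*(((-34 - 4*I)/1172)*(1181 - 144*I)/4) = 129*((-34 - 4*I)*(1181 - 144*I)/4688)/260 = 129*(-34 - 4*I)*(1181 - 144*I)/1218880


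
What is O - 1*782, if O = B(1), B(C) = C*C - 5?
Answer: -786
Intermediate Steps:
B(C) = -5 + C**2 (B(C) = C**2 - 5 = -5 + C**2)
O = -4 (O = -5 + 1**2 = -5 + 1 = -4)
O - 1*782 = -4 - 1*782 = -4 - 782 = -786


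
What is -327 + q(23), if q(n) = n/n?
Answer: -326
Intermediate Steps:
q(n) = 1
-327 + q(23) = -327 + 1 = -326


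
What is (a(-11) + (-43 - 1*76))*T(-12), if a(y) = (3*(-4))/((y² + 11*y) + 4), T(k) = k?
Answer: 1464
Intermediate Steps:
a(y) = -12/(4 + y² + 11*y)
(a(-11) + (-43 - 1*76))*T(-12) = (-12/(4 + (-11)² + 11*(-11)) + (-43 - 1*76))*(-12) = (-12/(4 + 121 - 121) + (-43 - 76))*(-12) = (-12/4 - 119)*(-12) = (-12*¼ - 119)*(-12) = (-3 - 119)*(-12) = -122*(-12) = 1464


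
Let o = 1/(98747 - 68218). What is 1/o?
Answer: 30529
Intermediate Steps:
o = 1/30529 ≈ 3.2756e-5
1/o = 1/(1/30529) = 30529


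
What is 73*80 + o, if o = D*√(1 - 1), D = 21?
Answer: 5840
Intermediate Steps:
o = 0 (o = 21*√(1 - 1) = 21*√0 = 21*0 = 0)
73*80 + o = 73*80 + 0 = 5840 + 0 = 5840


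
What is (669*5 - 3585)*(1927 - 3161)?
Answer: 296160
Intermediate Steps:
(669*5 - 3585)*(1927 - 3161) = (3345 - 3585)*(-1234) = -240*(-1234) = 296160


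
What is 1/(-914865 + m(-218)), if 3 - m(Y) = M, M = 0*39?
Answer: -1/914862 ≈ -1.0931e-6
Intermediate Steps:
M = 0
m(Y) = 3 (m(Y) = 3 - 1*0 = 3 + 0 = 3)
1/(-914865 + m(-218)) = 1/(-914865 + 3) = 1/(-914862) = -1/914862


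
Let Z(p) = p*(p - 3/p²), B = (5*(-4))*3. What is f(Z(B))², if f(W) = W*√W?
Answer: 373263552216001/8000 ≈ 4.6658e+10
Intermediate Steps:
B = -60 (B = -20*3 = -60)
Z(p) = p*(p - 3/p²)
f(W) = W^(3/2)
f(Z(B))² = (((-3 + (-60)³)/(-60))^(3/2))² = ((-(-3 - 216000)/60)^(3/2))² = ((-1/60*(-216003))^(3/2))² = ((72001/20)^(3/2))² = (72001*√360005/200)² = 373263552216001/8000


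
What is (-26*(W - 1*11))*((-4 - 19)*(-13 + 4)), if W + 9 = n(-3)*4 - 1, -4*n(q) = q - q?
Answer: 113022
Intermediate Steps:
n(q) = 0 (n(q) = -(q - q)/4 = -1/4*0 = 0)
W = -10 (W = -9 + (0*4 - 1) = -9 + (0 - 1) = -9 - 1 = -10)
(-26*(W - 1*11))*((-4 - 19)*(-13 + 4)) = (-26*(-10 - 1*11))*((-4 - 19)*(-13 + 4)) = (-26*(-10 - 11))*(-23*(-9)) = -26*(-21)*207 = 546*207 = 113022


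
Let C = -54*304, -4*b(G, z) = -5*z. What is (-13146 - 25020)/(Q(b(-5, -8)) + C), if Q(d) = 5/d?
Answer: 76332/32833 ≈ 2.3249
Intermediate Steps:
b(G, z) = 5*z/4 (b(G, z) = -(-5)*z/4 = 5*z/4)
C = -16416
(-13146 - 25020)/(Q(b(-5, -8)) + C) = (-13146 - 25020)/(5/(((5/4)*(-8))) - 16416) = -38166/(5/(-10) - 16416) = -38166/(5*(-⅒) - 16416) = -38166/(-½ - 16416) = -38166/(-32833/2) = -38166*(-2/32833) = 76332/32833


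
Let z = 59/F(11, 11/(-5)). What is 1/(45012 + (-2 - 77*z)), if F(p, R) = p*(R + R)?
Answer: 22/992285 ≈ 2.2171e-5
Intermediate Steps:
F(p, R) = 2*R*p (F(p, R) = p*(2*R) = 2*R*p)
z = -295/242 (z = 59/((2*(11/(-5))*11)) = 59/((2*(11*(-1/5))*11)) = 59/((2*(-11/5)*11)) = 59/(-242/5) = 59*(-5/242) = -295/242 ≈ -1.2190)
1/(45012 + (-2 - 77*z)) = 1/(45012 + (-2 - 77*(-295/242))) = 1/(45012 + (-2 + 2065/22)) = 1/(45012 + 2021/22) = 1/(992285/22) = 22/992285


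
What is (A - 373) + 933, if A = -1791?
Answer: -1231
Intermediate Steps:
(A - 373) + 933 = (-1791 - 373) + 933 = -2164 + 933 = -1231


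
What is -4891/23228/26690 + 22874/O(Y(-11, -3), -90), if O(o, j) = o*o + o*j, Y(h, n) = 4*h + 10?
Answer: 6133580177/1130506760 ≈ 5.4255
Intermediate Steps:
Y(h, n) = 10 + 4*h
O(o, j) = o² + j*o
-4891/23228/26690 + 22874/O(Y(-11, -3), -90) = -4891/23228/26690 + 22874/(((10 + 4*(-11))*(-90 + (10 + 4*(-11))))) = -4891*1/23228*(1/26690) + 22874/(((10 - 44)*(-90 + (10 - 44)))) = -4891/23228*1/26690 + 22874/((-34*(-90 - 34))) = -4891/619955320 + 22874/((-34*(-124))) = -4891/619955320 + 22874/4216 = -4891/619955320 + 22874*(1/4216) = -4891/619955320 + 11437/2108 = 6133580177/1130506760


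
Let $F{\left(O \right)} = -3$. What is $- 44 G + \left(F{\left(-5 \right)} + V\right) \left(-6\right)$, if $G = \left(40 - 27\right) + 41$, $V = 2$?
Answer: $-2370$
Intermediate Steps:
$G = 54$ ($G = 13 + 41 = 54$)
$- 44 G + \left(F{\left(-5 \right)} + V\right) \left(-6\right) = \left(-44\right) 54 + \left(-3 + 2\right) \left(-6\right) = -2376 - -6 = -2376 + 6 = -2370$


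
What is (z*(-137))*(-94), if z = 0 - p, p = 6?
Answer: -77268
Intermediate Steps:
z = -6 (z = 0 - 1*6 = 0 - 6 = -6)
(z*(-137))*(-94) = -6*(-137)*(-94) = 822*(-94) = -77268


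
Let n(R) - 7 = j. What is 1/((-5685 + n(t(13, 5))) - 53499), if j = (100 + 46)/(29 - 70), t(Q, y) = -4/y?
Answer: -41/2426403 ≈ -1.6897e-5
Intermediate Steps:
j = -146/41 (j = 146/(-41) = 146*(-1/41) = -146/41 ≈ -3.5610)
n(R) = 141/41 (n(R) = 7 - 146/41 = 141/41)
1/((-5685 + n(t(13, 5))) - 53499) = 1/((-5685 + 141/41) - 53499) = 1/(-232944/41 - 53499) = 1/(-2426403/41) = -41/2426403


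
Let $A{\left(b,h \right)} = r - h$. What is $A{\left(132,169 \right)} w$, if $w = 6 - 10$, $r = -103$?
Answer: $1088$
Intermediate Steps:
$A{\left(b,h \right)} = -103 - h$
$w = -4$
$A{\left(132,169 \right)} w = \left(-103 - 169\right) \left(-4\right) = \left(-272\right) \left(-4\right) = 1088$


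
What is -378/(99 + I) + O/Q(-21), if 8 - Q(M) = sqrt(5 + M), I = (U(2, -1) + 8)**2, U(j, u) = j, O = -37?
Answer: -11143/1990 - 37*I/20 ≈ -5.5995 - 1.85*I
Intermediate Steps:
I = 100 (I = (2 + 8)**2 = 10**2 = 100)
Q(M) = 8 - sqrt(5 + M)
-378/(99 + I) + O/Q(-21) = -378/(99 + 100) - 37/(8 - sqrt(5 - 21)) = -378/199 - 37/(8 - sqrt(-16)) = -378*1/199 - 37/(8 - 4*I) = -378/199 - 37*(8 + 4*I)/80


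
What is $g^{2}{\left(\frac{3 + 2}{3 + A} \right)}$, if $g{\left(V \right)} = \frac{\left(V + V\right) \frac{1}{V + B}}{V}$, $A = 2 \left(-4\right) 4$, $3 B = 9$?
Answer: $\frac{841}{1681} \approx 0.5003$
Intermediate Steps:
$B = 3$ ($B = \frac{1}{3} \cdot 9 = 3$)
$A = -32$ ($A = \left(-8\right) 4 = -32$)
$g{\left(V \right)} = \frac{2}{3 + V}$ ($g{\left(V \right)} = \frac{\left(V + V\right) \frac{1}{V + 3}}{V} = \frac{2 V \frac{1}{3 + V}}{V} = \frac{2}{3 + V}$)
$g^{2}{\left(\frac{3 + 2}{3 + A} \right)} = \left(\frac{2}{3 + \frac{3 + 2}{3 - 32}}\right)^{2} = \left(\frac{2}{3 + \frac{5}{-29}}\right)^{2} = \left(\frac{2}{3 + 5 \left(- \frac{1}{29}\right)}\right)^{2} = \left(\frac{2}{3 - \frac{5}{29}}\right)^{2} = \left(\frac{2}{\frac{82}{29}}\right)^{2} = \left(2 \cdot \frac{29}{82}\right)^{2} = \left(\frac{29}{41}\right)^{2} = \frac{841}{1681}$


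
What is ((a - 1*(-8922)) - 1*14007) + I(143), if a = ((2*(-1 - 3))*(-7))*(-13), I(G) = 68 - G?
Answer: -5888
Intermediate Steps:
a = -728 (a = ((2*(-4))*(-7))*(-13) = -8*(-7)*(-13) = 56*(-13) = -728)
((a - 1*(-8922)) - 1*14007) + I(143) = ((-728 - 1*(-8922)) - 1*14007) + (68 - 1*143) = ((-728 + 8922) - 14007) + (68 - 143) = (8194 - 14007) - 75 = -5813 - 75 = -5888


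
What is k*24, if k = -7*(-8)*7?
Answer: 9408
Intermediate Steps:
k = 392 (k = 56*7 = 392)
k*24 = 392*24 = 9408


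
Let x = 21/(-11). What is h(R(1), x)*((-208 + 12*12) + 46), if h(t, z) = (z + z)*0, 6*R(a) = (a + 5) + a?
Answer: 0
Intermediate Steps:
R(a) = ⅚ + a/3 (R(a) = ((a + 5) + a)/6 = ((5 + a) + a)/6 = (5 + 2*a)/6 = ⅚ + a/3)
x = -21/11 (x = 21*(-1/11) = -21/11 ≈ -1.9091)
h(t, z) = 0 (h(t, z) = (2*z)*0 = 0)
h(R(1), x)*((-208 + 12*12) + 46) = 0*((-208 + 12*12) + 46) = 0*((-208 + 144) + 46) = 0*(-64 + 46) = 0*(-18) = 0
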